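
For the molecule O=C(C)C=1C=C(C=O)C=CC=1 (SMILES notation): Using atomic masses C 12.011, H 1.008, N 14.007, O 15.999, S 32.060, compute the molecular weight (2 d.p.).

148.16 g/mol

First, the molecular formula is C9H8O2 (counting implicit H from valence).
  C: 9 × 12.011 = 108.099
  H: 8 × 1.008 = 8.064
  O: 2 × 15.999 = 31.998
Sum: 9×12.011 + 8×1.008 + 2×15.999 = 148.161 → 148.16 g/mol.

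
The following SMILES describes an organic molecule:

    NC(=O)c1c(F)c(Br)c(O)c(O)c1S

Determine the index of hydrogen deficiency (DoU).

5

Molecular formula: C7H5BrFNO3S.
DoU = (2C + 2 + N − H − X) / 2, where X is the halogen count and O/S are ignored.
    = (2·7 + 2 + 1 − 5 − 2) / 2 = 10 / 2 = 5.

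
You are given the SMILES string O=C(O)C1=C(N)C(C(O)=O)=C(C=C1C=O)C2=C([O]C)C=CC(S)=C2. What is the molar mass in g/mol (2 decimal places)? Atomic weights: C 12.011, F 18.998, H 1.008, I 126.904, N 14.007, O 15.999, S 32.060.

347.34 g/mol

First, the molecular formula is C16H13NO6S (counting implicit H from valence).
  C: 16 × 12.011 = 192.176
  H: 13 × 1.008 = 13.104
  N: 1 × 14.007 = 14.007
  O: 6 × 15.999 = 95.994
  S: 1 × 32.060 = 32.060
Sum: 16×12.011 + 13×1.008 + 1×14.007 + 6×15.999 + 1×32.060 = 347.341 → 347.34 g/mol.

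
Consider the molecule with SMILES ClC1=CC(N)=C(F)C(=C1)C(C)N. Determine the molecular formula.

Walk through each heavy atom and fill implicit hydrogens from standard valence (C 4, N 3, O 2, S 2, halogen 1):
  atom 1: Cl (halogen, monovalent) → 0 H
  atom 2: C, bond orders sum to 4 (valence 4) → 0 H
  atom 3: C, bond orders sum to 3 (valence 4) → 1 H
  atom 4: C, bond orders sum to 4 (valence 4) → 0 H
  atom 5: N, bond orders sum to 1 (valence 3) → 2 H
  atom 6: C, bond orders sum to 4 (valence 4) → 0 H
  atom 7: F (halogen, monovalent) → 0 H
  atom 8: C, bond orders sum to 4 (valence 4) → 0 H
  atom 9: C, bond orders sum to 3 (valence 4) → 1 H
  atom 10: C, bond orders sum to 3 (valence 4) → 1 H
  atom 11: C, bond orders sum to 1 (valence 4) → 3 H
  atom 12: N, bond orders sum to 1 (valence 3) → 2 H
Totals → C:8, H:10, Cl:1, F:1, N:2.

C8H10ClFN2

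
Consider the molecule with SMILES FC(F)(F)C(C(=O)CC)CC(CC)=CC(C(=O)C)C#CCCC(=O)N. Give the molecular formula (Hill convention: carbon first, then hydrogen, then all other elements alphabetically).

Walk through each heavy atom and fill implicit hydrogens from standard valence (C 4, N 3, O 2, S 2, halogen 1):
  atom 1: F (halogen, monovalent) → 0 H
  atom 2: C, bond orders sum to 4 (valence 4) → 0 H
  atom 3: F (halogen, monovalent) → 0 H
  atom 4: F (halogen, monovalent) → 0 H
  atom 5: C, bond orders sum to 3 (valence 4) → 1 H
  atom 6: C, bond orders sum to 4 (valence 4) → 0 H
  atom 7: O, bond orders sum to 2 (valence 2) → 0 H
  atom 8: C, bond orders sum to 2 (valence 4) → 2 H
  atom 9: C, bond orders sum to 1 (valence 4) → 3 H
  atom 10: C, bond orders sum to 2 (valence 4) → 2 H
  atom 11: C, bond orders sum to 4 (valence 4) → 0 H
  atom 12: C, bond orders sum to 2 (valence 4) → 2 H
  atom 13: C, bond orders sum to 1 (valence 4) → 3 H
  atom 14: C, bond orders sum to 3 (valence 4) → 1 H
  atom 15: C, bond orders sum to 3 (valence 4) → 1 H
  atom 16: C, bond orders sum to 4 (valence 4) → 0 H
  atom 17: O, bond orders sum to 2 (valence 2) → 0 H
  atom 18: C, bond orders sum to 1 (valence 4) → 3 H
  atom 19: C, bond orders sum to 4 (valence 4) → 0 H
  atom 20: C, bond orders sum to 4 (valence 4) → 0 H
  atom 21: C, bond orders sum to 2 (valence 4) → 2 H
  atom 22: C, bond orders sum to 2 (valence 4) → 2 H
  atom 23: C, bond orders sum to 4 (valence 4) → 0 H
  atom 24: O, bond orders sum to 2 (valence 2) → 0 H
  atom 25: N, bond orders sum to 1 (valence 3) → 2 H
Totals → C:18, H:24, F:3, N:1, O:3.
In Hill order: C18H24F3NO3.

C18H24F3NO3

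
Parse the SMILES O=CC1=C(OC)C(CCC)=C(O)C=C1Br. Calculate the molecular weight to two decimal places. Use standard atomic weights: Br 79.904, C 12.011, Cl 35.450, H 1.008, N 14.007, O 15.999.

First, the molecular formula is C11H13BrO3 (counting implicit H from valence).
  Br: 1 × 79.904 = 79.904
  C: 11 × 12.011 = 132.121
  H: 13 × 1.008 = 13.104
  O: 3 × 15.999 = 47.997
Sum: 1×79.904 + 11×12.011 + 13×1.008 + 3×15.999 = 273.126 → 273.13 g/mol.

273.13 g/mol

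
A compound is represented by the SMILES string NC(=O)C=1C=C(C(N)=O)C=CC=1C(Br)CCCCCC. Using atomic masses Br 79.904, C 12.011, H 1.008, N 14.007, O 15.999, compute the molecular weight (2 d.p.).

341.25 g/mol

First, the molecular formula is C15H21BrN2O2 (counting implicit H from valence).
  Br: 1 × 79.904 = 79.904
  C: 15 × 12.011 = 180.165
  H: 21 × 1.008 = 21.168
  N: 2 × 14.007 = 28.014
  O: 2 × 15.999 = 31.998
Sum: 1×79.904 + 15×12.011 + 21×1.008 + 2×14.007 + 2×15.999 = 341.249 → 341.25 g/mol.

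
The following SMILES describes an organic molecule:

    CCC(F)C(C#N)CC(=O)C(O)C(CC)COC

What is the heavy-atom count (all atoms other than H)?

18

Every atom symbol written in the SMILES (organic subset) is one heavy atom; implicit H are not written.
Heavy atoms by element → C:13, F:1, N:1, O:3.
Total: 18.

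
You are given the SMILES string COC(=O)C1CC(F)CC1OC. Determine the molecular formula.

C8H13FO3

Walk through each heavy atom and fill implicit hydrogens from standard valence (C 4, N 3, O 2, S 2, halogen 1):
  atom 1: C, bond orders sum to 1 (valence 4) → 3 H
  atom 2: O, bond orders sum to 2 (valence 2) → 0 H
  atom 3: C, bond orders sum to 4 (valence 4) → 0 H
  atom 4: O, bond orders sum to 2 (valence 2) → 0 H
  atom 5: C, bond orders sum to 3 (valence 4) → 1 H
  atom 6: C, bond orders sum to 2 (valence 4) → 2 H
  atom 7: C, bond orders sum to 3 (valence 4) → 1 H
  atom 8: F (halogen, monovalent) → 0 H
  atom 9: C, bond orders sum to 2 (valence 4) → 2 H
  atom 10: C, bond orders sum to 3 (valence 4) → 1 H
  atom 11: O, bond orders sum to 2 (valence 2) → 0 H
  atom 12: C, bond orders sum to 1 (valence 4) → 3 H
Totals → C:8, H:13, F:1, O:3.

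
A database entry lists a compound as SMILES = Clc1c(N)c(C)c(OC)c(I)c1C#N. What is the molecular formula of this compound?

C9H8ClIN2O

Walk through each heavy atom and fill implicit hydrogens from standard valence (C 4, N 3, O 2, S 2, halogen 1); for lowercase aromatic atoms, an aromatic c carries 1 H when it has two neighbours and 0 H with three, and aromatic n carries 0 H:
  atom 1: Cl (halogen, monovalent) → 0 H
  atom 2: aromatic c, 3 neighbours → 0 H
  atom 3: aromatic c, 3 neighbours → 0 H
  atom 4: N, bond orders sum to 1 (valence 3) → 2 H
  atom 5: aromatic c, 3 neighbours → 0 H
  atom 6: C, bond orders sum to 1 (valence 4) → 3 H
  atom 7: aromatic c, 3 neighbours → 0 H
  atom 8: O, bond orders sum to 2 (valence 2) → 0 H
  atom 9: C, bond orders sum to 1 (valence 4) → 3 H
  atom 10: aromatic c, 3 neighbours → 0 H
  atom 11: I (halogen, monovalent) → 0 H
  atom 12: aromatic c, 3 neighbours → 0 H
  atom 13: C, bond orders sum to 4 (valence 4) → 0 H
  atom 14: N, bond orders sum to 3 (valence 3) → 0 H
Totals → C:9, H:8, Cl:1, I:1, N:2, O:1.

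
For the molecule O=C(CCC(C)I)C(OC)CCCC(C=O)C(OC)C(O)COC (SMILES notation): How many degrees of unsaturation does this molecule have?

Molecular formula: C17H31IO6.
DoU = (2C + 2 + N − H − X) / 2, where X is the halogen count and O/S are ignored.
    = (2·17 + 2 + 0 − 31 − 1) / 2 = 4 / 2 = 2.

2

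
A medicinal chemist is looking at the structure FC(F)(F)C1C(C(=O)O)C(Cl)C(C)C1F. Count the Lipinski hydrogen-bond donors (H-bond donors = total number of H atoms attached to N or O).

1

Donors: find every N or O and count the H atoms it carries.
  atom 8 (O): bond orders sum to 2 → 0 H
  atom 9 (O): bond orders sum to 1 → 1 H
Lipinski HBD = 1.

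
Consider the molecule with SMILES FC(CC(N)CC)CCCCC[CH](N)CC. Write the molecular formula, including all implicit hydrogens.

Walk through each heavy atom and fill implicit hydrogens from standard valence (C 4, N 3, O 2, S 2, halogen 1):
  atom 1: F (halogen, monovalent) → 0 H
  atom 2: C, bond orders sum to 3 (valence 4) → 1 H
  atom 3: C, bond orders sum to 2 (valence 4) → 2 H
  atom 4: C, bond orders sum to 3 (valence 4) → 1 H
  atom 5: N, bond orders sum to 1 (valence 3) → 2 H
  atom 6: C, bond orders sum to 2 (valence 4) → 2 H
  atom 7: C, bond orders sum to 1 (valence 4) → 3 H
  atom 8: C, bond orders sum to 2 (valence 4) → 2 H
  atom 9: C, bond orders sum to 2 (valence 4) → 2 H
  atom 10: C, bond orders sum to 2 (valence 4) → 2 H
  atom 11: C, bond orders sum to 2 (valence 4) → 2 H
  atom 12: C, bond orders sum to 2 (valence 4) → 2 H
  atom 13: C with explicit H count 1
  atom 14: N, bond orders sum to 1 (valence 3) → 2 H
  atom 15: C, bond orders sum to 2 (valence 4) → 2 H
  atom 16: C, bond orders sum to 1 (valence 4) → 3 H
Totals → C:13, H:29, F:1, N:2.
In Hill order: C13H29FN2.

C13H29FN2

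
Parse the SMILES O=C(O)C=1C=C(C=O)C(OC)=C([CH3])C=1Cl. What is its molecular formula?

Walk through each heavy atom and fill implicit hydrogens from standard valence (C 4, N 3, O 2, S 2, halogen 1):
  atom 1: O, bond orders sum to 2 (valence 2) → 0 H
  atom 2: C, bond orders sum to 4 (valence 4) → 0 H
  atom 3: O, bond orders sum to 1 (valence 2) → 1 H
  atom 4: C, bond orders sum to 4 (valence 4) → 0 H
  atom 5: C, bond orders sum to 3 (valence 4) → 1 H
  atom 6: C, bond orders sum to 4 (valence 4) → 0 H
  atom 7: C, bond orders sum to 3 (valence 4) → 1 H
  atom 8: O, bond orders sum to 2 (valence 2) → 0 H
  atom 9: C, bond orders sum to 4 (valence 4) → 0 H
  atom 10: O, bond orders sum to 2 (valence 2) → 0 H
  atom 11: C, bond orders sum to 1 (valence 4) → 3 H
  atom 12: C, bond orders sum to 4 (valence 4) → 0 H
  atom 13: C with explicit H count 3
  atom 14: C, bond orders sum to 4 (valence 4) → 0 H
  atom 15: Cl (halogen, monovalent) → 0 H
Totals → C:10, H:9, Cl:1, O:4.

C10H9ClO4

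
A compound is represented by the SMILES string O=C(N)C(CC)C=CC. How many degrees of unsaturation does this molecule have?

2

Molecular formula: C7H13NO.
DoU = (2C + 2 + N − H − X) / 2, where X is the halogen count and O/S are ignored.
    = (2·7 + 2 + 1 − 13 − 0) / 2 = 4 / 2 = 2.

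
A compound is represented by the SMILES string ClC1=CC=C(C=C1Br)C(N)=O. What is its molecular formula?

C7H5BrClNO

Walk through each heavy atom and fill implicit hydrogens from standard valence (C 4, N 3, O 2, S 2, halogen 1):
  atom 1: Cl (halogen, monovalent) → 0 H
  atom 2: C, bond orders sum to 4 (valence 4) → 0 H
  atom 3: C, bond orders sum to 3 (valence 4) → 1 H
  atom 4: C, bond orders sum to 3 (valence 4) → 1 H
  atom 5: C, bond orders sum to 4 (valence 4) → 0 H
  atom 6: C, bond orders sum to 3 (valence 4) → 1 H
  atom 7: C, bond orders sum to 4 (valence 4) → 0 H
  atom 8: Br (halogen, monovalent) → 0 H
  atom 9: C, bond orders sum to 4 (valence 4) → 0 H
  atom 10: N, bond orders sum to 1 (valence 3) → 2 H
  atom 11: O, bond orders sum to 2 (valence 2) → 0 H
Totals → C:7, H:5, Br:1, Cl:1, N:1, O:1.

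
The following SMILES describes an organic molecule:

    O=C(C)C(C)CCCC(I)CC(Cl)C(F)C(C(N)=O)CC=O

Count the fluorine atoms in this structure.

1

Scan the SMILES for F atoms (remember two-letter symbols like Cl and Br are single atoms).
Fluorine count: 1.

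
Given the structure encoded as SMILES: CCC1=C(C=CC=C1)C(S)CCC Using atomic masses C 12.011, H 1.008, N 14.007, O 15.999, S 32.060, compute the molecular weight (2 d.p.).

First, the molecular formula is C12H18S (counting implicit H from valence).
  C: 12 × 12.011 = 144.132
  H: 18 × 1.008 = 18.144
  S: 1 × 32.060 = 32.060
Sum: 12×12.011 + 18×1.008 + 1×32.060 = 194.336 → 194.34 g/mol.

194.34 g/mol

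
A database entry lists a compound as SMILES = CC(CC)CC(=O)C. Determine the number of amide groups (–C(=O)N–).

Scan the SMILES for the amide motif — none present.
Groups that are present: 1 ketone.

0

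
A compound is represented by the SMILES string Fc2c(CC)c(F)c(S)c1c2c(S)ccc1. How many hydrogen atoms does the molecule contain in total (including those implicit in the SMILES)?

10

Walk through each heavy atom and fill implicit hydrogens from standard valence (C 4, N 3, O 2, S 2, halogen 1); for lowercase aromatic atoms, an aromatic c carries 1 H when it has two neighbours and 0 H with three, and aromatic n carries 0 H:
  atom 1: F (halogen, monovalent) → 0 H
  atom 2: aromatic c, 3 neighbours → 0 H
  atom 3: aromatic c, 3 neighbours → 0 H
  atom 4: C, bond orders sum to 2 (valence 4) → 2 H
  atom 5: C, bond orders sum to 1 (valence 4) → 3 H
  atom 6: aromatic c, 3 neighbours → 0 H
  atom 7: F (halogen, monovalent) → 0 H
  atom 8: aromatic c, 3 neighbours → 0 H
  atom 9: S, bond orders sum to 1 (valence 2) → 1 H
  atom 10: aromatic c, 3 neighbours → 0 H
  atom 11: aromatic c, 3 neighbours → 0 H
  atom 12: aromatic c, 3 neighbours → 0 H
  atom 13: S, bond orders sum to 1 (valence 2) → 1 H
  atom 14: aromatic c, 2 neighbours → 1 H
  atom 15: aromatic c, 2 neighbours → 1 H
  atom 16: aromatic c, 2 neighbours → 1 H
Total hydrogens: 10.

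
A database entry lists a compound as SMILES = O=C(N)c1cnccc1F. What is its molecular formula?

Walk through each heavy atom and fill implicit hydrogens from standard valence (C 4, N 3, O 2, S 2, halogen 1); for lowercase aromatic atoms, an aromatic c carries 1 H when it has two neighbours and 0 H with three, and aromatic n carries 0 H:
  atom 1: O, bond orders sum to 2 (valence 2) → 0 H
  atom 2: C, bond orders sum to 4 (valence 4) → 0 H
  atom 3: N, bond orders sum to 1 (valence 3) → 2 H
  atom 4: aromatic c, 3 neighbours → 0 H
  atom 5: aromatic c, 2 neighbours → 1 H
  atom 6: aromatic n, 2 neighbours → 0 H
  atom 7: aromatic c, 2 neighbours → 1 H
  atom 8: aromatic c, 2 neighbours → 1 H
  atom 9: aromatic c, 3 neighbours → 0 H
  atom 10: F (halogen, monovalent) → 0 H
Totals → C:6, H:5, F:1, N:2, O:1.
In Hill order: C6H5FN2O.

C6H5FN2O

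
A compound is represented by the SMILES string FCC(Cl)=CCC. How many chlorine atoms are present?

1

Scan the SMILES for Cl atoms (remember two-letter symbols like Cl and Br are single atoms).
Chlorine count: 1.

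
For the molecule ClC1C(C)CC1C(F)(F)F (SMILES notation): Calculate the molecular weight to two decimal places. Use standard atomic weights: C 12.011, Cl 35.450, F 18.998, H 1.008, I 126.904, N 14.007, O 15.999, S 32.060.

172.57 g/mol

First, the molecular formula is C6H8ClF3 (counting implicit H from valence).
  C: 6 × 12.011 = 72.066
  Cl: 1 × 35.450 = 35.450
  F: 3 × 18.998 = 56.994
  H: 8 × 1.008 = 8.064
Sum: 6×12.011 + 1×35.450 + 3×18.998 + 8×1.008 = 172.574 → 172.57 g/mol.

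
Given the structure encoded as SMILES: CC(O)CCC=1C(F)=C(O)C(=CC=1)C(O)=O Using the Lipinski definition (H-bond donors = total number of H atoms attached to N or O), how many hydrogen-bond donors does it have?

Donors: find every N or O and count the H atoms it carries.
  atom 3 (O): bond orders sum to 1 → 1 H
  atom 10 (O): bond orders sum to 1 → 1 H
  atom 15 (O): bond orders sum to 1 → 1 H
  atom 16 (O): bond orders sum to 2 → 0 H
Lipinski HBD = 3.

3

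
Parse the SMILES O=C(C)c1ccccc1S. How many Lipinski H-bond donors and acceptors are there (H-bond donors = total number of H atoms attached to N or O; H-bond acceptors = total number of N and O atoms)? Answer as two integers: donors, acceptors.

0, 1

Donors: find every N or O and count the H atoms it carries.
  atom 1 (O): bond orders sum to 2 → 0 H
Lipinski HBD = 0.
Acceptors: N atoms = 0, O atoms = 1 → HBA = 1.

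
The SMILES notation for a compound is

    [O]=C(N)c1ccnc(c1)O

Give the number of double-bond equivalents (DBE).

Molecular formula: C6H6N2O2.
DoU = (2C + 2 + N − H − X) / 2, where X is the halogen count and O/S are ignored.
    = (2·6 + 2 + 2 − 6 − 0) / 2 = 10 / 2 = 5.

5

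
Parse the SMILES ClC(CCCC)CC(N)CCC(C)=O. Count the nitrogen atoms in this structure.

1

Scan the SMILES for N atoms (remember two-letter symbols like Cl and Br are single atoms).
Nitrogen count: 1.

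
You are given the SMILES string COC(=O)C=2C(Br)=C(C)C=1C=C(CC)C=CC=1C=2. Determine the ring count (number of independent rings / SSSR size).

2

In SMILES, each pair of matching ring-closure digits denotes one ring-closing bond; the number of such bonds equals the number of independent rings.
Ring-closure bonds here: 2.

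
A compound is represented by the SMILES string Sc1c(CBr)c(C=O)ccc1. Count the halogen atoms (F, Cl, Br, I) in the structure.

Halogen atoms appear at heavy-atom position 5 (1×Br).
Other groups present: 1 aldehyde, 1 thiol.
Halogen count: 1.

1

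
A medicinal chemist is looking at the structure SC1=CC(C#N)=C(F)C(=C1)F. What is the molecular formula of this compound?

Walk through each heavy atom and fill implicit hydrogens from standard valence (C 4, N 3, O 2, S 2, halogen 1):
  atom 1: S, bond orders sum to 1 (valence 2) → 1 H
  atom 2: C, bond orders sum to 4 (valence 4) → 0 H
  atom 3: C, bond orders sum to 3 (valence 4) → 1 H
  atom 4: C, bond orders sum to 4 (valence 4) → 0 H
  atom 5: C, bond orders sum to 4 (valence 4) → 0 H
  atom 6: N, bond orders sum to 3 (valence 3) → 0 H
  atom 7: C, bond orders sum to 4 (valence 4) → 0 H
  atom 8: F (halogen, monovalent) → 0 H
  atom 9: C, bond orders sum to 4 (valence 4) → 0 H
  atom 10: C, bond orders sum to 3 (valence 4) → 1 H
  atom 11: F (halogen, monovalent) → 0 H
Totals → C:7, H:3, F:2, N:1, S:1.

C7H3F2NS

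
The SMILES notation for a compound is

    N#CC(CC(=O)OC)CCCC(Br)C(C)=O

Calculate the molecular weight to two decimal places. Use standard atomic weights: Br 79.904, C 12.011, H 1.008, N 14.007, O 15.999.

290.16 g/mol

First, the molecular formula is C11H16BrNO3 (counting implicit H from valence).
  Br: 1 × 79.904 = 79.904
  C: 11 × 12.011 = 132.121
  H: 16 × 1.008 = 16.128
  N: 1 × 14.007 = 14.007
  O: 3 × 15.999 = 47.997
Sum: 1×79.904 + 11×12.011 + 16×1.008 + 1×14.007 + 3×15.999 = 290.157 → 290.16 g/mol.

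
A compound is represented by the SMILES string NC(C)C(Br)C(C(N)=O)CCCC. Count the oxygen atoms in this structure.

1

Scan the SMILES for O atoms (remember two-letter symbols like Cl and Br are single atoms).
Oxygen count: 1.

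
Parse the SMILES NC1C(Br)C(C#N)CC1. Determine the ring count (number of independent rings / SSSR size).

In SMILES, each pair of matching ring-closure digits denotes one ring-closing bond; the number of such bonds equals the number of independent rings.
Ring-closure bonds here: 1.

1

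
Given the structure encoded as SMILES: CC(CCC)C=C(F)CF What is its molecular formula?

Walk through each heavy atom and fill implicit hydrogens from standard valence (C 4, N 3, O 2, S 2, halogen 1):
  atom 1: C, bond orders sum to 1 (valence 4) → 3 H
  atom 2: C, bond orders sum to 3 (valence 4) → 1 H
  atom 3: C, bond orders sum to 2 (valence 4) → 2 H
  atom 4: C, bond orders sum to 2 (valence 4) → 2 H
  atom 5: C, bond orders sum to 1 (valence 4) → 3 H
  atom 6: C, bond orders sum to 3 (valence 4) → 1 H
  atom 7: C, bond orders sum to 4 (valence 4) → 0 H
  atom 8: F (halogen, monovalent) → 0 H
  atom 9: C, bond orders sum to 2 (valence 4) → 2 H
  atom 10: F (halogen, monovalent) → 0 H
Totals → C:8, H:14, F:2.
In Hill order: C8H14F2.

C8H14F2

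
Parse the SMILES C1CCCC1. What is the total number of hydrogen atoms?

10

Walk through each heavy atom and fill implicit hydrogens from standard valence (C 4, N 3, O 2, S 2, halogen 1):
  atom 1: C, bond orders sum to 2 (valence 4) → 2 H
  atom 2: C, bond orders sum to 2 (valence 4) → 2 H
  atom 3: C, bond orders sum to 2 (valence 4) → 2 H
  atom 4: C, bond orders sum to 2 (valence 4) → 2 H
  atom 5: C, bond orders sum to 2 (valence 4) → 2 H
Total hydrogens: 10.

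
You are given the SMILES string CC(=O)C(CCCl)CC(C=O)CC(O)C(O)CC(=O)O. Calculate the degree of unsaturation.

Molecular formula: C13H21ClO6.
DoU = (2C + 2 + N − H − X) / 2, where X is the halogen count and O/S are ignored.
    = (2·13 + 2 + 0 − 21 − 1) / 2 = 6 / 2 = 3.

3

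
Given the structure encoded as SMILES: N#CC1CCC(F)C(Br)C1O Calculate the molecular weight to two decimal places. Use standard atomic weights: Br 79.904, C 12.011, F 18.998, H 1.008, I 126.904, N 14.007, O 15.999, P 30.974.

First, the molecular formula is C7H9BrFNO (counting implicit H from valence).
  Br: 1 × 79.904 = 79.904
  C: 7 × 12.011 = 84.077
  F: 1 × 18.998 = 18.998
  H: 9 × 1.008 = 9.072
  N: 1 × 14.007 = 14.007
  O: 1 × 15.999 = 15.999
Sum: 1×79.904 + 7×12.011 + 1×18.998 + 9×1.008 + 1×14.007 + 1×15.999 = 222.057 → 222.06 g/mol.

222.06 g/mol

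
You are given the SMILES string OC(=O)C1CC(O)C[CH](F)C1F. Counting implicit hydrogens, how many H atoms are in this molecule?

Walk through each heavy atom and fill implicit hydrogens from standard valence (C 4, N 3, O 2, S 2, halogen 1):
  atom 1: O, bond orders sum to 1 (valence 2) → 1 H
  atom 2: C, bond orders sum to 4 (valence 4) → 0 H
  atom 3: O, bond orders sum to 2 (valence 2) → 0 H
  atom 4: C, bond orders sum to 3 (valence 4) → 1 H
  atom 5: C, bond orders sum to 2 (valence 4) → 2 H
  atom 6: C, bond orders sum to 3 (valence 4) → 1 H
  atom 7: O, bond orders sum to 1 (valence 2) → 1 H
  atom 8: C, bond orders sum to 2 (valence 4) → 2 H
  atom 9: C with explicit H count 1
  atom 10: F (halogen, monovalent) → 0 H
  atom 11: C, bond orders sum to 3 (valence 4) → 1 H
  atom 12: F (halogen, monovalent) → 0 H
Total hydrogens: 10.

10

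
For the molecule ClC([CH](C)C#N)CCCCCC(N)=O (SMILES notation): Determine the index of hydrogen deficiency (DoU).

3

Degree of unsaturation = (number of rings) + (number of π bonds).
Ring closures in the SMILES: 0.
π bonds: 1 double bond (each 1 DoU), 1 triple bond (each 2 DoU) → 3 DoU from unsaturation.
Total DoU = 0 + 3 = 3.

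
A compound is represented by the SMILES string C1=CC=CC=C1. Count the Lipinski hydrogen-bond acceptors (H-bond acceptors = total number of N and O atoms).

0

N atoms: 0; O atoms: 0.
Lipinski HBA = 0 + 0 = 0.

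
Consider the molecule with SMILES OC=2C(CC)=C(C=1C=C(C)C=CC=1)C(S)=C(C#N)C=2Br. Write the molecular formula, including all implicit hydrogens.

C16H14BrNOS

Walk through each heavy atom and fill implicit hydrogens from standard valence (C 4, N 3, O 2, S 2, halogen 1):
  atom 1: O, bond orders sum to 1 (valence 2) → 1 H
  atom 2: C, bond orders sum to 4 (valence 4) → 0 H
  atom 3: C, bond orders sum to 4 (valence 4) → 0 H
  atom 4: C, bond orders sum to 2 (valence 4) → 2 H
  atom 5: C, bond orders sum to 1 (valence 4) → 3 H
  atom 6: C, bond orders sum to 4 (valence 4) → 0 H
  atom 7: C, bond orders sum to 4 (valence 4) → 0 H
  atom 8: C, bond orders sum to 3 (valence 4) → 1 H
  atom 9: C, bond orders sum to 4 (valence 4) → 0 H
  atom 10: C, bond orders sum to 1 (valence 4) → 3 H
  atom 11: C, bond orders sum to 3 (valence 4) → 1 H
  atom 12: C, bond orders sum to 3 (valence 4) → 1 H
  atom 13: C, bond orders sum to 3 (valence 4) → 1 H
  atom 14: C, bond orders sum to 4 (valence 4) → 0 H
  atom 15: S, bond orders sum to 1 (valence 2) → 1 H
  atom 16: C, bond orders sum to 4 (valence 4) → 0 H
  atom 17: C, bond orders sum to 4 (valence 4) → 0 H
  atom 18: N, bond orders sum to 3 (valence 3) → 0 H
  atom 19: C, bond orders sum to 4 (valence 4) → 0 H
  atom 20: Br (halogen, monovalent) → 0 H
Totals → C:16, H:14, Br:1, N:1, O:1, S:1.
In Hill order: C16H14BrNOS.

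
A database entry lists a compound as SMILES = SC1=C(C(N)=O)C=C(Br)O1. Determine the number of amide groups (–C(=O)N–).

The amide motif appears at heavy-atom position 4 in the SMILES.
Other groups present: 1 thiol.
Amide count: 1.

1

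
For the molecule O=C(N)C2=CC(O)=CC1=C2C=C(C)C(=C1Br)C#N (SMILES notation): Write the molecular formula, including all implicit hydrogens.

Walk through each heavy atom and fill implicit hydrogens from standard valence (C 4, N 3, O 2, S 2, halogen 1):
  atom 1: O, bond orders sum to 2 (valence 2) → 0 H
  atom 2: C, bond orders sum to 4 (valence 4) → 0 H
  atom 3: N, bond orders sum to 1 (valence 3) → 2 H
  atom 4: C, bond orders sum to 4 (valence 4) → 0 H
  atom 5: C, bond orders sum to 3 (valence 4) → 1 H
  atom 6: C, bond orders sum to 4 (valence 4) → 0 H
  atom 7: O, bond orders sum to 1 (valence 2) → 1 H
  atom 8: C, bond orders sum to 3 (valence 4) → 1 H
  atom 9: C, bond orders sum to 4 (valence 4) → 0 H
  atom 10: C, bond orders sum to 4 (valence 4) → 0 H
  atom 11: C, bond orders sum to 3 (valence 4) → 1 H
  atom 12: C, bond orders sum to 4 (valence 4) → 0 H
  atom 13: C, bond orders sum to 1 (valence 4) → 3 H
  atom 14: C, bond orders sum to 4 (valence 4) → 0 H
  atom 15: C, bond orders sum to 4 (valence 4) → 0 H
  atom 16: Br (halogen, monovalent) → 0 H
  atom 17: C, bond orders sum to 4 (valence 4) → 0 H
  atom 18: N, bond orders sum to 3 (valence 3) → 0 H
Totals → C:13, H:9, Br:1, N:2, O:2.

C13H9BrN2O2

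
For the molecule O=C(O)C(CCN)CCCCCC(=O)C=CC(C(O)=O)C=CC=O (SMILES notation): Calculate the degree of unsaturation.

Degree of unsaturation = (number of rings) + (number of π bonds).
Ring closures in the SMILES: 0.
π bonds: 6 double bonds (each 1 DoU) → 6 DoU from unsaturation.
Total DoU = 0 + 6 = 6.

6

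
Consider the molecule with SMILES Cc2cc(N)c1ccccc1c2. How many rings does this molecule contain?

2

In SMILES, each pair of matching ring-closure digits denotes one ring-closing bond; the number of such bonds equals the number of independent rings.
Ring-closure bonds here: 2.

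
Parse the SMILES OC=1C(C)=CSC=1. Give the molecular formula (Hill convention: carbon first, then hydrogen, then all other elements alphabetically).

Walk through each heavy atom and fill implicit hydrogens from standard valence (C 4, N 3, O 2, S 2, halogen 1):
  atom 1: O, bond orders sum to 1 (valence 2) → 1 H
  atom 2: C, bond orders sum to 4 (valence 4) → 0 H
  atom 3: C, bond orders sum to 4 (valence 4) → 0 H
  atom 4: C, bond orders sum to 1 (valence 4) → 3 H
  atom 5: C, bond orders sum to 3 (valence 4) → 1 H
  atom 6: S, bond orders sum to 2 (valence 2) → 0 H
  atom 7: C, bond orders sum to 3 (valence 4) → 1 H
Totals → C:5, H:6, O:1, S:1.
In Hill order: C5H6OS.

C5H6OS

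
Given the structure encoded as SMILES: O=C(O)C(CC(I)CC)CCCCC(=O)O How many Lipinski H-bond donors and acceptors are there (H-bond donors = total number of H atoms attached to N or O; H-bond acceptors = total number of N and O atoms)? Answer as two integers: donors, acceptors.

Donors: find every N or O and count the H atoms it carries.
  atom 1 (O): bond orders sum to 2 → 0 H
  atom 3 (O): bond orders sum to 1 → 1 H
  atom 15 (O): bond orders sum to 2 → 0 H
  atom 16 (O): bond orders sum to 1 → 1 H
Lipinski HBD = 2.
Acceptors: N atoms = 0, O atoms = 4 → HBA = 4.

2, 4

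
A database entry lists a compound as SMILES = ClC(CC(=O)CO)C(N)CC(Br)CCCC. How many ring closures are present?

0

In SMILES, each pair of matching ring-closure digits denotes one ring-closing bond; the number of such bonds equals the number of independent rings.
Ring-closure bonds here: 0.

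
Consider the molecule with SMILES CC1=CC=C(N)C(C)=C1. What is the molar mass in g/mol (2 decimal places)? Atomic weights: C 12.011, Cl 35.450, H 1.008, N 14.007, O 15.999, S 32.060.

121.18 g/mol

First, the molecular formula is C8H11N (counting implicit H from valence).
  C: 8 × 12.011 = 96.088
  H: 11 × 1.008 = 11.088
  N: 1 × 14.007 = 14.007
Sum: 8×12.011 + 11×1.008 + 1×14.007 = 121.183 → 121.18 g/mol.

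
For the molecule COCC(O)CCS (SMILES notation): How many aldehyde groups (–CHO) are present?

Scan the SMILES for the aldehyde motif — none present.
Groups that are present: 1 ether, 1 hydroxyl, 1 thiol.

0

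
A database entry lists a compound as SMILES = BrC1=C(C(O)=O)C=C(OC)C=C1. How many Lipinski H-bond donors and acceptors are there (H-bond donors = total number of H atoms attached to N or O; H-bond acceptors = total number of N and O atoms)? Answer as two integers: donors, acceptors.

1, 3

Donors: find every N or O and count the H atoms it carries.
  atom 5 (O): bond orders sum to 1 → 1 H
  atom 6 (O): bond orders sum to 2 → 0 H
  atom 9 (O): bond orders sum to 2 → 0 H
Lipinski HBD = 1.
Acceptors: N atoms = 0, O atoms = 3 → HBA = 3.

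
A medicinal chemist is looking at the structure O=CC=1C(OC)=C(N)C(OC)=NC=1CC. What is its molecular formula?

Walk through each heavy atom and fill implicit hydrogens from standard valence (C 4, N 3, O 2, S 2, halogen 1):
  atom 1: O, bond orders sum to 2 (valence 2) → 0 H
  atom 2: C, bond orders sum to 3 (valence 4) → 1 H
  atom 3: C, bond orders sum to 4 (valence 4) → 0 H
  atom 4: C, bond orders sum to 4 (valence 4) → 0 H
  atom 5: O, bond orders sum to 2 (valence 2) → 0 H
  atom 6: C, bond orders sum to 1 (valence 4) → 3 H
  atom 7: C, bond orders sum to 4 (valence 4) → 0 H
  atom 8: N, bond orders sum to 1 (valence 3) → 2 H
  atom 9: C, bond orders sum to 4 (valence 4) → 0 H
  atom 10: O, bond orders sum to 2 (valence 2) → 0 H
  atom 11: C, bond orders sum to 1 (valence 4) → 3 H
  atom 12: N, bond orders sum to 3 (valence 3) → 0 H
  atom 13: C, bond orders sum to 4 (valence 4) → 0 H
  atom 14: C, bond orders sum to 2 (valence 4) → 2 H
  atom 15: C, bond orders sum to 1 (valence 4) → 3 H
Totals → C:10, H:14, N:2, O:3.

C10H14N2O3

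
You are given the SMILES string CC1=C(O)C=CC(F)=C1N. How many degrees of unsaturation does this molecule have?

4

Degree of unsaturation = (number of rings) + (number of π bonds).
Ring closures in the SMILES: 1.
π bonds: 3 double bonds (each 1 DoU) → 3 DoU from unsaturation.
Total DoU = 1 + 3 = 4.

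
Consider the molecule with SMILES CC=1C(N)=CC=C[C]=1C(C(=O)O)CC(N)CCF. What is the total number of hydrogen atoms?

Walk through each heavy atom and fill implicit hydrogens from standard valence (C 4, N 3, O 2, S 2, halogen 1):
  atom 1: C, bond orders sum to 1 (valence 4) → 3 H
  atom 2: C, bond orders sum to 4 (valence 4) → 0 H
  atom 3: C, bond orders sum to 4 (valence 4) → 0 H
  atom 4: N, bond orders sum to 1 (valence 3) → 2 H
  atom 5: C, bond orders sum to 3 (valence 4) → 1 H
  atom 6: C, bond orders sum to 3 (valence 4) → 1 H
  atom 7: C, bond orders sum to 3 (valence 4) → 1 H
  atom 8: C with explicit H count 0
  atom 9: C, bond orders sum to 3 (valence 4) → 1 H
  atom 10: C, bond orders sum to 4 (valence 4) → 0 H
  atom 11: O, bond orders sum to 2 (valence 2) → 0 H
  atom 12: O, bond orders sum to 1 (valence 2) → 1 H
  atom 13: C, bond orders sum to 2 (valence 4) → 2 H
  atom 14: C, bond orders sum to 3 (valence 4) → 1 H
  atom 15: N, bond orders sum to 1 (valence 3) → 2 H
  atom 16: C, bond orders sum to 2 (valence 4) → 2 H
  atom 17: C, bond orders sum to 2 (valence 4) → 2 H
  atom 18: F (halogen, monovalent) → 0 H
Total hydrogens: 19.

19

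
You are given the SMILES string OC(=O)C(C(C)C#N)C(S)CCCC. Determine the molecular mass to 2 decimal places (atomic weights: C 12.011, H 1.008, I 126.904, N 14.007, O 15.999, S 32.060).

First, the molecular formula is C10H17NO2S (counting implicit H from valence).
  C: 10 × 12.011 = 120.110
  H: 17 × 1.008 = 17.136
  N: 1 × 14.007 = 14.007
  O: 2 × 15.999 = 31.998
  S: 1 × 32.060 = 32.060
Sum: 10×12.011 + 17×1.008 + 1×14.007 + 2×15.999 + 1×32.060 = 215.311 → 215.31 g/mol.

215.31 g/mol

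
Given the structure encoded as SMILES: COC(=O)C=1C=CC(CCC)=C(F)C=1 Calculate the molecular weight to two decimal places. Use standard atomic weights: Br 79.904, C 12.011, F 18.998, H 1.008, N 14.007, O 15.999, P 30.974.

First, the molecular formula is C11H13FO2 (counting implicit H from valence).
  C: 11 × 12.011 = 132.121
  F: 1 × 18.998 = 18.998
  H: 13 × 1.008 = 13.104
  O: 2 × 15.999 = 31.998
Sum: 11×12.011 + 1×18.998 + 13×1.008 + 2×15.999 = 196.221 → 196.22 g/mol.

196.22 g/mol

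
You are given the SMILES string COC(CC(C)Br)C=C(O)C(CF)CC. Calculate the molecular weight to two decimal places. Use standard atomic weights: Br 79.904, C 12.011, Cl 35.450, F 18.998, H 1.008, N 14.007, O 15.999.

283.18 g/mol

First, the molecular formula is C11H20BrFO2 (counting implicit H from valence).
  Br: 1 × 79.904 = 79.904
  C: 11 × 12.011 = 132.121
  F: 1 × 18.998 = 18.998
  H: 20 × 1.008 = 20.160
  O: 2 × 15.999 = 31.998
Sum: 1×79.904 + 11×12.011 + 1×18.998 + 20×1.008 + 2×15.999 = 283.181 → 283.18 g/mol.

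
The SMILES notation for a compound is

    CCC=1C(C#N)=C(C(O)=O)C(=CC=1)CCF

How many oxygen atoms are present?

2

Scan the SMILES for O atoms (remember two-letter symbols like Cl and Br are single atoms).
Oxygen count: 2.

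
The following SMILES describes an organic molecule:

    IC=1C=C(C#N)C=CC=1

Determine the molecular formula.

C7H4IN

Walk through each heavy atom and fill implicit hydrogens from standard valence (C 4, N 3, O 2, S 2, halogen 1):
  atom 1: I (halogen, monovalent) → 0 H
  atom 2: C, bond orders sum to 4 (valence 4) → 0 H
  atom 3: C, bond orders sum to 3 (valence 4) → 1 H
  atom 4: C, bond orders sum to 4 (valence 4) → 0 H
  atom 5: C, bond orders sum to 4 (valence 4) → 0 H
  atom 6: N, bond orders sum to 3 (valence 3) → 0 H
  atom 7: C, bond orders sum to 3 (valence 4) → 1 H
  atom 8: C, bond orders sum to 3 (valence 4) → 1 H
  atom 9: C, bond orders sum to 3 (valence 4) → 1 H
Totals → C:7, H:4, I:1, N:1.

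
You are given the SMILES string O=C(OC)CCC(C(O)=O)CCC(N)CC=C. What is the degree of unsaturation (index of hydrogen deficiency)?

3

Molecular formula: C12H21NO4.
DoU = (2C + 2 + N − H − X) / 2, where X is the halogen count and O/S are ignored.
    = (2·12 + 2 + 1 − 21 − 0) / 2 = 6 / 2 = 3.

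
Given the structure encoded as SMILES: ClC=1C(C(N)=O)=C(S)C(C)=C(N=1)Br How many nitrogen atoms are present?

2

Scan the SMILES for N atoms (remember two-letter symbols like Cl and Br are single atoms).
Nitrogen count: 2.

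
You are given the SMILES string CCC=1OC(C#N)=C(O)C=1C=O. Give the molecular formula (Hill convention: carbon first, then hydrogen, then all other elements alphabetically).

C8H7NO3

Walk through each heavy atom and fill implicit hydrogens from standard valence (C 4, N 3, O 2, S 2, halogen 1):
  atom 1: C, bond orders sum to 1 (valence 4) → 3 H
  atom 2: C, bond orders sum to 2 (valence 4) → 2 H
  atom 3: C, bond orders sum to 4 (valence 4) → 0 H
  atom 4: O, bond orders sum to 2 (valence 2) → 0 H
  atom 5: C, bond orders sum to 4 (valence 4) → 0 H
  atom 6: C, bond orders sum to 4 (valence 4) → 0 H
  atom 7: N, bond orders sum to 3 (valence 3) → 0 H
  atom 8: C, bond orders sum to 4 (valence 4) → 0 H
  atom 9: O, bond orders sum to 1 (valence 2) → 1 H
  atom 10: C, bond orders sum to 4 (valence 4) → 0 H
  atom 11: C, bond orders sum to 3 (valence 4) → 1 H
  atom 12: O, bond orders sum to 2 (valence 2) → 0 H
Totals → C:8, H:7, N:1, O:3.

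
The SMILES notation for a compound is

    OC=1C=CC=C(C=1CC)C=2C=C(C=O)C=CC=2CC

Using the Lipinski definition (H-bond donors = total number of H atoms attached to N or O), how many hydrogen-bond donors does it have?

Donors: find every N or O and count the H atoms it carries.
  atom 1 (O): bond orders sum to 1 → 1 H
  atom 14 (O): bond orders sum to 2 → 0 H
Lipinski HBD = 1.

1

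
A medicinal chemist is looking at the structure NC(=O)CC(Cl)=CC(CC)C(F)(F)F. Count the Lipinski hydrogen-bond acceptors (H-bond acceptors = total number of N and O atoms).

N atoms: 1; O atoms: 1.
Lipinski HBA = 1 + 1 = 2.

2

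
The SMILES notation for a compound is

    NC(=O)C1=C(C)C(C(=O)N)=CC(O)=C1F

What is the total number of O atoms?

3

Scan the SMILES for O atoms (remember two-letter symbols like Cl and Br are single atoms).
Oxygen count: 3.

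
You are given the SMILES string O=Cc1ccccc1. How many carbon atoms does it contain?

Count every carbon token in the SMILES (each C, including those in ring-closure positions and inside branches).
Carbon count: 7.

7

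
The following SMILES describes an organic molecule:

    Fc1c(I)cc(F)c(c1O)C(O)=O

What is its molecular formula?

Walk through each heavy atom and fill implicit hydrogens from standard valence (C 4, N 3, O 2, S 2, halogen 1); for lowercase aromatic atoms, an aromatic c carries 1 H when it has two neighbours and 0 H with three, and aromatic n carries 0 H:
  atom 1: F (halogen, monovalent) → 0 H
  atom 2: aromatic c, 3 neighbours → 0 H
  atom 3: aromatic c, 3 neighbours → 0 H
  atom 4: I (halogen, monovalent) → 0 H
  atom 5: aromatic c, 2 neighbours → 1 H
  atom 6: aromatic c, 3 neighbours → 0 H
  atom 7: F (halogen, monovalent) → 0 H
  atom 8: aromatic c, 3 neighbours → 0 H
  atom 9: aromatic c, 3 neighbours → 0 H
  atom 10: O, bond orders sum to 1 (valence 2) → 1 H
  atom 11: C, bond orders sum to 4 (valence 4) → 0 H
  atom 12: O, bond orders sum to 1 (valence 2) → 1 H
  atom 13: O, bond orders sum to 2 (valence 2) → 0 H
Totals → C:7, H:3, F:2, I:1, O:3.
In Hill order: C7H3F2IO3.

C7H3F2IO3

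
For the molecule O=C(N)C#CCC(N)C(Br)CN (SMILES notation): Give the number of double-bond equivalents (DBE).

3

Molecular formula: C7H12BrN3O.
DoU = (2C + 2 + N − H − X) / 2, where X is the halogen count and O/S are ignored.
    = (2·7 + 2 + 3 − 12 − 1) / 2 = 6 / 2 = 3.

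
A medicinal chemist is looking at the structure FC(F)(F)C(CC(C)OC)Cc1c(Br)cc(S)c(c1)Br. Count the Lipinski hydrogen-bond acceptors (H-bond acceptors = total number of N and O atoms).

1

N atoms: 0; O atoms: 1.
Lipinski HBA = 0 + 1 = 1.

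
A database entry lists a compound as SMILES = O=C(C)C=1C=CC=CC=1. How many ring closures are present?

1

In SMILES, each pair of matching ring-closure digits denotes one ring-closing bond; the number of such bonds equals the number of independent rings.
Ring-closure bonds here: 1.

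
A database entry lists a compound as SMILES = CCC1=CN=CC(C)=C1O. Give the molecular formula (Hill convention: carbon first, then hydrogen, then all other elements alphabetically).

C8H11NO

Walk through each heavy atom and fill implicit hydrogens from standard valence (C 4, N 3, O 2, S 2, halogen 1):
  atom 1: C, bond orders sum to 1 (valence 4) → 3 H
  atom 2: C, bond orders sum to 2 (valence 4) → 2 H
  atom 3: C, bond orders sum to 4 (valence 4) → 0 H
  atom 4: C, bond orders sum to 3 (valence 4) → 1 H
  atom 5: N, bond orders sum to 3 (valence 3) → 0 H
  atom 6: C, bond orders sum to 3 (valence 4) → 1 H
  atom 7: C, bond orders sum to 4 (valence 4) → 0 H
  atom 8: C, bond orders sum to 1 (valence 4) → 3 H
  atom 9: C, bond orders sum to 4 (valence 4) → 0 H
  atom 10: O, bond orders sum to 1 (valence 2) → 1 H
Totals → C:8, H:11, N:1, O:1.
In Hill order: C8H11NO.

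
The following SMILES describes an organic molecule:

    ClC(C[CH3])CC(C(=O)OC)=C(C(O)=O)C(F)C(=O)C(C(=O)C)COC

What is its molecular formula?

C16H22ClFO7

Walk through each heavy atom and fill implicit hydrogens from standard valence (C 4, N 3, O 2, S 2, halogen 1):
  atom 1: Cl (halogen, monovalent) → 0 H
  atom 2: C, bond orders sum to 3 (valence 4) → 1 H
  atom 3: C, bond orders sum to 2 (valence 4) → 2 H
  atom 4: C with explicit H count 3
  atom 5: C, bond orders sum to 2 (valence 4) → 2 H
  atom 6: C, bond orders sum to 4 (valence 4) → 0 H
  atom 7: C, bond orders sum to 4 (valence 4) → 0 H
  atom 8: O, bond orders sum to 2 (valence 2) → 0 H
  atom 9: O, bond orders sum to 2 (valence 2) → 0 H
  atom 10: C, bond orders sum to 1 (valence 4) → 3 H
  atom 11: C, bond orders sum to 4 (valence 4) → 0 H
  atom 12: C, bond orders sum to 4 (valence 4) → 0 H
  atom 13: O, bond orders sum to 1 (valence 2) → 1 H
  atom 14: O, bond orders sum to 2 (valence 2) → 0 H
  atom 15: C, bond orders sum to 3 (valence 4) → 1 H
  atom 16: F (halogen, monovalent) → 0 H
  atom 17: C, bond orders sum to 4 (valence 4) → 0 H
  atom 18: O, bond orders sum to 2 (valence 2) → 0 H
  atom 19: C, bond orders sum to 3 (valence 4) → 1 H
  atom 20: C, bond orders sum to 4 (valence 4) → 0 H
  atom 21: O, bond orders sum to 2 (valence 2) → 0 H
  atom 22: C, bond orders sum to 1 (valence 4) → 3 H
  atom 23: C, bond orders sum to 2 (valence 4) → 2 H
  atom 24: O, bond orders sum to 2 (valence 2) → 0 H
  atom 25: C, bond orders sum to 1 (valence 4) → 3 H
Totals → C:16, H:22, Cl:1, F:1, O:7.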